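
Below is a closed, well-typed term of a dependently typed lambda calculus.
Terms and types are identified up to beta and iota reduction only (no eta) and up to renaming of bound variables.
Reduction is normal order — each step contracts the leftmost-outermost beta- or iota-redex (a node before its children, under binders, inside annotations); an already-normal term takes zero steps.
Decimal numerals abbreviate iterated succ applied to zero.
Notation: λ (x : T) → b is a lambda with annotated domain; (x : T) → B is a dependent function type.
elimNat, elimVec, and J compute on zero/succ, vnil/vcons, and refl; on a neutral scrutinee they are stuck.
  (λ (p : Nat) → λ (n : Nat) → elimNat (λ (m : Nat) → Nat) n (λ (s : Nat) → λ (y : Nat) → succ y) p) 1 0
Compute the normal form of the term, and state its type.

reduced normal form:
  1
the term's type:
  Nat


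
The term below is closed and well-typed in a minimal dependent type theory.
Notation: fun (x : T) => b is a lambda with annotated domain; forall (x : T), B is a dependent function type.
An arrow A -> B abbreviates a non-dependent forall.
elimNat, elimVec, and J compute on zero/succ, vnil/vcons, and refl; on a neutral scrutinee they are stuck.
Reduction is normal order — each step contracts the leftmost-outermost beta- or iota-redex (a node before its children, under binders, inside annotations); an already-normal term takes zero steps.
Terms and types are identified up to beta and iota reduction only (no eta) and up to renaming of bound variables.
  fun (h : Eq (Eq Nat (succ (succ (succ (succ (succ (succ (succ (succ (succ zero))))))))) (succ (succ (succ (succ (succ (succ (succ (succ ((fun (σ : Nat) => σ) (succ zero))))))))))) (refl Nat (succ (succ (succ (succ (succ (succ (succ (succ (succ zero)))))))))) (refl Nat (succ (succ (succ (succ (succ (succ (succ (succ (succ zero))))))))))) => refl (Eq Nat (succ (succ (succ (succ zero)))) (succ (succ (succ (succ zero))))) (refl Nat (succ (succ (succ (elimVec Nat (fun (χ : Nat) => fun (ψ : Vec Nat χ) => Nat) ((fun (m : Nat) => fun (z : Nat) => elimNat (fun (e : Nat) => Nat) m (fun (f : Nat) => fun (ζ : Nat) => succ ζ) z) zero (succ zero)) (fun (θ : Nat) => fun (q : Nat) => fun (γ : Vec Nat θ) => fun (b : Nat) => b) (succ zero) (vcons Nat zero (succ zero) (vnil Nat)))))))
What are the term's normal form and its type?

resulting normal form:
  fun (h : Eq (Eq Nat (succ (succ (succ (succ (succ (succ (succ (succ (succ zero))))))))) (succ (succ (succ (succ (succ (succ (succ (succ (succ zero)))))))))) (refl Nat (succ (succ (succ (succ (succ (succ (succ (succ (succ zero)))))))))) (refl Nat (succ (succ (succ (succ (succ (succ (succ (succ (succ zero))))))))))) => refl (Eq Nat (succ (succ (succ (succ zero)))) (succ (succ (succ (succ zero))))) (refl Nat (succ (succ (succ (succ zero)))))
type:
  Eq (Eq Nat (succ (succ (succ (succ (succ (succ (succ (succ (succ zero))))))))) (succ (succ (succ (succ (succ (succ (succ (succ (succ zero)))))))))) (refl Nat (succ (succ (succ (succ (succ (succ (succ (succ (succ zero)))))))))) (refl Nat (succ (succ (succ (succ (succ (succ (succ (succ (succ zero)))))))))) -> Eq (Eq Nat (succ (succ (succ (succ zero)))) (succ (succ (succ (succ zero))))) (refl Nat (succ (succ (succ (succ zero))))) (refl Nat (succ (succ (succ (succ zero)))))
observation: the first redex contracted is a beta-redex; the normal form is reached in 13 normal-order steps.


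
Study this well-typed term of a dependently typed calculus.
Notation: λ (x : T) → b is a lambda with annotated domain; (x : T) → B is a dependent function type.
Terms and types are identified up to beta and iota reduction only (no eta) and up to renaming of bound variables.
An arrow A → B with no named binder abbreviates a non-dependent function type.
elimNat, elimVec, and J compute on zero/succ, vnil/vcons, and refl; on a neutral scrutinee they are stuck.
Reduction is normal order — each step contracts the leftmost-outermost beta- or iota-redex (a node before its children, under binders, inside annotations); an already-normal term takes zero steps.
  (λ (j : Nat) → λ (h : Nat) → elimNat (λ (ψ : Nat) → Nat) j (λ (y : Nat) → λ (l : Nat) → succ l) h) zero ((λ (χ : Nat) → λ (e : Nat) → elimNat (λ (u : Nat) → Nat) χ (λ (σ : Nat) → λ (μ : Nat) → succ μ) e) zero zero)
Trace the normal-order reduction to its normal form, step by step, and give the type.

normal-order reduction sequence:
  (λ (j : Nat) → λ (h : Nat) → elimNat (λ (ψ : Nat) → Nat) j (λ (y : Nat) → λ (l : Nat) → succ l) h) zero ((λ (χ : Nat) → λ (e : Nat) → elimNat (λ (u : Nat) → Nat) χ (λ (σ : Nat) → λ (μ : Nat) → succ μ) e) zero zero)
  ~> (λ (j : Nat) → elimNat (λ (h : Nat) → Nat) zero (λ (ψ : Nat) → λ (y : Nat) → succ y) j) ((λ (l : Nat) → λ (χ : Nat) → elimNat (λ (e : Nat) → Nat) l (λ (u : Nat) → λ (σ : Nat) → succ σ) χ) zero zero)
  ~> elimNat (λ (j : Nat) → Nat) zero (λ (h : Nat) → λ (ψ : Nat) → succ ψ) ((λ (y : Nat) → λ (l : Nat) → elimNat (λ (χ : Nat) → Nat) y (λ (e : Nat) → λ (u : Nat) → succ u) l) zero zero)
  ~> elimNat (λ (j : Nat) → Nat) zero (λ (h : Nat) → λ (ψ : Nat) → succ ψ) ((λ (y : Nat) → elimNat (λ (l : Nat) → Nat) zero (λ (χ : Nat) → λ (e : Nat) → succ e) y) zero)
  ~> elimNat (λ (j : Nat) → Nat) zero (λ (h : Nat) → λ (ψ : Nat) → succ ψ) (elimNat (λ (y : Nat) → Nat) zero (λ (l : Nat) → λ (χ : Nat) → succ χ) zero)
  ~> elimNat (λ (j : Nat) → Nat) zero (λ (h : Nat) → λ (ψ : Nat) → succ ψ) zero
  ~> zero
the term's type:
  Nat


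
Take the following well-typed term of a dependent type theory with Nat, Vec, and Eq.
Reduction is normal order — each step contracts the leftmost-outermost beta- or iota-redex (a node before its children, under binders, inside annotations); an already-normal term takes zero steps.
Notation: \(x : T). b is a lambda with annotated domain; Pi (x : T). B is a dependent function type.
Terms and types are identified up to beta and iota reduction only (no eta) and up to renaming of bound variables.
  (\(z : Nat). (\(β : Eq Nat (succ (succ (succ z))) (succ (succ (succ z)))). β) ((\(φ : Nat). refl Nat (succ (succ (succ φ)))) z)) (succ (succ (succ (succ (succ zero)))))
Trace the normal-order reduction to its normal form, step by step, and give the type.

normal-order reduction sequence:
  (\(z : Nat). (\(β : Eq Nat (succ (succ (succ z))) (succ (succ (succ z)))). β) ((\(φ : Nat). refl Nat (succ (succ (succ φ)))) z)) (succ (succ (succ (succ (succ zero)))))
  ~> (\(z : Eq Nat (succ (succ (succ (succ (succ (succ (succ (succ zero)))))))) (succ (succ (succ (succ (succ (succ (succ (succ zero))))))))). z) ((\(β : Nat). refl Nat (succ (succ (succ β)))) (succ (succ (succ (succ (succ zero))))))
  ~> (\(z : Nat). refl Nat (succ (succ (succ z)))) (succ (succ (succ (succ (succ zero)))))
  ~> refl Nat (succ (succ (succ (succ (succ (succ (succ (succ zero))))))))
inferred type:
  Eq Nat (succ (succ (succ (succ (succ (succ (succ (succ zero)))))))) (succ (succ (succ (succ (succ (succ (succ (succ zero))))))))


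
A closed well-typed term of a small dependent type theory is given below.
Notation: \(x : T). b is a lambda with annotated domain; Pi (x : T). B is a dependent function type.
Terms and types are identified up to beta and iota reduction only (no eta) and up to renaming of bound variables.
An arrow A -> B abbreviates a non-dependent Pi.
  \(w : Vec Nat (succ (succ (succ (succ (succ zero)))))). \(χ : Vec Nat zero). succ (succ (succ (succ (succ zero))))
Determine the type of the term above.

the term's type:
  Vec Nat (succ (succ (succ (succ (succ zero))))) -> Vec Nat zero -> Nat


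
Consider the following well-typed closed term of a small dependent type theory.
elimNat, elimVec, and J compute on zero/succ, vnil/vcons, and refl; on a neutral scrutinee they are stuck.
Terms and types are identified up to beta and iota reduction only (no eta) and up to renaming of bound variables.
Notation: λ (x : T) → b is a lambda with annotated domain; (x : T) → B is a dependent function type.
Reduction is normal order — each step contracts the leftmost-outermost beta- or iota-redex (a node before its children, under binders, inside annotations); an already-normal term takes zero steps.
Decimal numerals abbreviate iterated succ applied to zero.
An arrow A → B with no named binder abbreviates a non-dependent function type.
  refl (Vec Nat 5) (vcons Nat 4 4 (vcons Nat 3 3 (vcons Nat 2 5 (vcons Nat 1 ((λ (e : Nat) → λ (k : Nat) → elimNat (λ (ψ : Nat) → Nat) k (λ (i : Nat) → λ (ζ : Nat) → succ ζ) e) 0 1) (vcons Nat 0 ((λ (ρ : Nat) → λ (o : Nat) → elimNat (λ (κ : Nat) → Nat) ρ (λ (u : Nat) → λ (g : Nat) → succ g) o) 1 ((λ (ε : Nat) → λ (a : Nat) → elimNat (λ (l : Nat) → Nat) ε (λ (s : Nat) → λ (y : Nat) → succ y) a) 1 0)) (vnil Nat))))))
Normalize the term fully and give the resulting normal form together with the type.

reduced normal form:
  refl (Vec Nat 5) (vcons Nat 4 4 (vcons Nat 3 3 (vcons Nat 2 5 (vcons Nat 1 1 (vcons Nat 0 2 (vnil Nat))))))
the term's type:
  Eq (Vec Nat 5) (vcons Nat 4 4 (vcons Nat 3 3 (vcons Nat 2 5 (vcons Nat 1 1 (vcons Nat 0 2 (vnil Nat)))))) (vcons Nat 4 4 (vcons Nat 3 3 (vcons Nat 2 5 (vcons Nat 1 1 (vcons Nat 0 2 (vnil Nat))))))
observation: the first redex contracted is a beta-redex; the normal form is reached in 12 normal-order steps.


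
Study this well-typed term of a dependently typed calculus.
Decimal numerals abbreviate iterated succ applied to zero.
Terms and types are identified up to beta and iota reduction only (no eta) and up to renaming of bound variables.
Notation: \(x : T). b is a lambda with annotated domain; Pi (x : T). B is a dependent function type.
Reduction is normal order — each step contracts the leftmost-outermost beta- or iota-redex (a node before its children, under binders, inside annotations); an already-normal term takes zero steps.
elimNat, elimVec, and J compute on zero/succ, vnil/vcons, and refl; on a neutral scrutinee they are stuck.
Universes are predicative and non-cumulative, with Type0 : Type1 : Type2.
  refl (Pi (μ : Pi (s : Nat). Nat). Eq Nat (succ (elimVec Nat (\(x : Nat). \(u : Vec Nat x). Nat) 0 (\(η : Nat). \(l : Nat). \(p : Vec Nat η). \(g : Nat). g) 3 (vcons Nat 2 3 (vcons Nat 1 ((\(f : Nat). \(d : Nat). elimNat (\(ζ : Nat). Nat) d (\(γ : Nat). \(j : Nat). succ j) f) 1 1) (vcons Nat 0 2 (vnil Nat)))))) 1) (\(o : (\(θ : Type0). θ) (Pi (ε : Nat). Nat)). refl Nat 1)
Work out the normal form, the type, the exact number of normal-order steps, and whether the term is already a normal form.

resulting normal form:
  refl (Pi (μ : Pi (s : Nat). Nat). Eq Nat 1 1) (\(x : Pi (u : Nat). Nat). refl Nat 1)
inferred type:
  Eq (Pi (μ : Pi (s : Nat). Nat). Eq Nat 1 1) (\(x : Pi (u : Nat). Nat). refl Nat 1) (\(η : Pi (l : Nat). Nat). refl Nat 1)
reduction steps (normal order): 17
term was already normal: no
first redex: an elimVec iota-redex


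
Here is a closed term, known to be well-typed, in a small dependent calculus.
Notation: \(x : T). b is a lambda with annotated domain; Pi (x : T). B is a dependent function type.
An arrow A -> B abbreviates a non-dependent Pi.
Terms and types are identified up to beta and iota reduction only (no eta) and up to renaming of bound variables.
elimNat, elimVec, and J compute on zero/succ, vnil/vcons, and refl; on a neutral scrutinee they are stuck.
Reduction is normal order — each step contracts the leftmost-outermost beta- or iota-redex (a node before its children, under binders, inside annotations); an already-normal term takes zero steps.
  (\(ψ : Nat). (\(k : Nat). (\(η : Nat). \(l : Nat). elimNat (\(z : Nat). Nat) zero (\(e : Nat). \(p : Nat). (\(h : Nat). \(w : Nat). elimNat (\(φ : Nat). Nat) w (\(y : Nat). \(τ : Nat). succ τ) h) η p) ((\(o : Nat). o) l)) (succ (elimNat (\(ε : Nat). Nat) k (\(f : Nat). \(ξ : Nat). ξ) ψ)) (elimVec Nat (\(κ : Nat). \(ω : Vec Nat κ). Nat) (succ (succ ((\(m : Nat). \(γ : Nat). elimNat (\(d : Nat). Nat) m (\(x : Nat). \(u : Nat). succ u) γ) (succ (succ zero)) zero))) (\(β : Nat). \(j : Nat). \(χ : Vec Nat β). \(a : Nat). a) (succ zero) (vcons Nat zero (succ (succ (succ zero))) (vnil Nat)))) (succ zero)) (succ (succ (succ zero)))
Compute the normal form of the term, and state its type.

reduced normal form:
  succ (succ (succ (succ (succ (succ (succ (succ zero)))))))
inferred type:
  Nat


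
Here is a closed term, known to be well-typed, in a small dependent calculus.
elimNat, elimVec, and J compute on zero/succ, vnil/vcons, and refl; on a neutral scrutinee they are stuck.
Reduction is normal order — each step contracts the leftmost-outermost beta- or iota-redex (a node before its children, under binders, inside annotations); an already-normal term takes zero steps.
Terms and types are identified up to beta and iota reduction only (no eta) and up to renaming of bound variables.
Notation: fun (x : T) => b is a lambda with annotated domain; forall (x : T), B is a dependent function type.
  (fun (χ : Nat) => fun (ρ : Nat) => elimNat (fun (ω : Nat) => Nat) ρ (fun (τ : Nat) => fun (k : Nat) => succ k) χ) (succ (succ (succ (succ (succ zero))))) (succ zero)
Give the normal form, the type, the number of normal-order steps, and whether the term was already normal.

resulting normal form:
  succ (succ (succ (succ (succ (succ zero)))))
the term's type:
  Nat
normal-order step count: 18
term was already normal: no
first contracted redex: a beta-redex


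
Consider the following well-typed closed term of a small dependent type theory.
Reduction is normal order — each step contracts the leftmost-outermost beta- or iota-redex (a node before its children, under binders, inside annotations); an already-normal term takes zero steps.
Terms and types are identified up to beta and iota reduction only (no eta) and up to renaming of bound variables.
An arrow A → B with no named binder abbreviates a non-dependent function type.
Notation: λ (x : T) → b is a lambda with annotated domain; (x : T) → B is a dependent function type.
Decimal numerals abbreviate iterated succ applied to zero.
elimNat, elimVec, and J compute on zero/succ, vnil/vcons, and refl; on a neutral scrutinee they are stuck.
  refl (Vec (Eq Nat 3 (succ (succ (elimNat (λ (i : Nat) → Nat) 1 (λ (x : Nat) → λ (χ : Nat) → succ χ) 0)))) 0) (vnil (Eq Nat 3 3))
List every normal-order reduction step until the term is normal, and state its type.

normal-order reduction:
  refl (Vec (Eq Nat 3 (succ (succ (elimNat (λ (i : Nat) → Nat) 1 (λ (x : Nat) → λ (χ : Nat) → succ χ) 0)))) 0) (vnil (Eq Nat 3 3))
  ~> refl (Vec (Eq Nat 3 3) 0) (vnil (Eq Nat 3 3))
the term's type:
  Eq (Vec (Eq Nat 3 3) 0) (vnil (Eq Nat 3 3)) (vnil (Eq Nat 3 3))


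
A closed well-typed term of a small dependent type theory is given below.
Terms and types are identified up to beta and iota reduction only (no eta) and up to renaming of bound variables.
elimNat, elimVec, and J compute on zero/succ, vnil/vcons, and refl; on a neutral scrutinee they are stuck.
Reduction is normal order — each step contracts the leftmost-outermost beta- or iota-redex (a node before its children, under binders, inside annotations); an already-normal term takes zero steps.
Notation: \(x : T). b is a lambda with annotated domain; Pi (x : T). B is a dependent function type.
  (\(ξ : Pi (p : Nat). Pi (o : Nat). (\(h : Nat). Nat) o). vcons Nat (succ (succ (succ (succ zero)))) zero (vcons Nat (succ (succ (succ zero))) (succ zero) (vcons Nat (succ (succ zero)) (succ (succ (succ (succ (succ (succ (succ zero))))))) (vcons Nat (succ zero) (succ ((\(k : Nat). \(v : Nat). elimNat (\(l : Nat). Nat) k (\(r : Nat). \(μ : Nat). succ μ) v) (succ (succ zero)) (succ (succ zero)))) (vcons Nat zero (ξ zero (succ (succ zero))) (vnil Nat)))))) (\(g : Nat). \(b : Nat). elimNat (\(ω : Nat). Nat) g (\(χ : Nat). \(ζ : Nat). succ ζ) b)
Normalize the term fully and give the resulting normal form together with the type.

normal form:
  vcons Nat (succ (succ (succ (succ zero)))) zero (vcons Nat (succ (succ (succ zero))) (succ zero) (vcons Nat (succ (succ zero)) (succ (succ (succ (succ (succ (succ (succ zero))))))) (vcons Nat (succ zero) (succ (succ (succ (succ (succ zero))))) (vcons Nat zero (succ (succ zero)) (vnil Nat)))))
the term's type:
  Vec Nat (succ (succ (succ (succ (succ zero)))))


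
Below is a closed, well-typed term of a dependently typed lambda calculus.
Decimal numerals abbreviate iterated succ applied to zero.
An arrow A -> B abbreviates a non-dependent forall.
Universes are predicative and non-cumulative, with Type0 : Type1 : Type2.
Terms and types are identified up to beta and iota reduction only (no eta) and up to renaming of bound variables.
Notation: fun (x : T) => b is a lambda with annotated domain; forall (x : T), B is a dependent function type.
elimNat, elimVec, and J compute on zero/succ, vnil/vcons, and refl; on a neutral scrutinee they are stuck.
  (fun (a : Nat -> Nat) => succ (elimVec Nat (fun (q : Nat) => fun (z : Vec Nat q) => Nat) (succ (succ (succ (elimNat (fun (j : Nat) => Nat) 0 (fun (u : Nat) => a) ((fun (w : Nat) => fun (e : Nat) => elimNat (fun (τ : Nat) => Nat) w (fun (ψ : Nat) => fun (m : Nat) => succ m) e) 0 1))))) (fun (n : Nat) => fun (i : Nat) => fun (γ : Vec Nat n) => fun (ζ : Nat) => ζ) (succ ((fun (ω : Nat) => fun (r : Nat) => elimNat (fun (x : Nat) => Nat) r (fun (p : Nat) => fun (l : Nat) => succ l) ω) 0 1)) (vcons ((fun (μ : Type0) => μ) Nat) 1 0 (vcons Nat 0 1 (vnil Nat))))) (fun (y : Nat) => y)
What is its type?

the term's type:
  Nat


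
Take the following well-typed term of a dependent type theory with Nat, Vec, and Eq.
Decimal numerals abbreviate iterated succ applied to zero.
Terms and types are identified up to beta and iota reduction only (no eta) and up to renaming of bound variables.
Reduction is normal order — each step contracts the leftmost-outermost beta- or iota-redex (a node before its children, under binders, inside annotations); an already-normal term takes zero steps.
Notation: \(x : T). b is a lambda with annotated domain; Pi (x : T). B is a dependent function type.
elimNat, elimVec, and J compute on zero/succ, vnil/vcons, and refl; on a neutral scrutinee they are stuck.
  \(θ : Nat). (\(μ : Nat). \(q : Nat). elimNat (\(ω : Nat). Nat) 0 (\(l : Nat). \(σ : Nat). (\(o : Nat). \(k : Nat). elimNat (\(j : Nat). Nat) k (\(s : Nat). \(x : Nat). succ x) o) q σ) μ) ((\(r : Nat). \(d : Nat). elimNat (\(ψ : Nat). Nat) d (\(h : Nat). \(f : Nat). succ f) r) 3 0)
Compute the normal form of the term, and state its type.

reduced normal form:
  \(θ : Nat). \(μ : Nat). elimNat (\(q : Nat). Nat) (elimNat (\(ω : Nat). Nat) (elimNat (\(l : Nat). Nat) 0 (\(σ : Nat). \(o : Nat). succ o) μ) (\(k : Nat). \(j : Nat). succ j) μ) (\(s : Nat). \(x : Nat). succ x) μ
inferred type:
  Pi (θ : Nat). Pi (μ : Nat). Nat
observation: normalization takes exactly 25 steps under the normal-order strategy.


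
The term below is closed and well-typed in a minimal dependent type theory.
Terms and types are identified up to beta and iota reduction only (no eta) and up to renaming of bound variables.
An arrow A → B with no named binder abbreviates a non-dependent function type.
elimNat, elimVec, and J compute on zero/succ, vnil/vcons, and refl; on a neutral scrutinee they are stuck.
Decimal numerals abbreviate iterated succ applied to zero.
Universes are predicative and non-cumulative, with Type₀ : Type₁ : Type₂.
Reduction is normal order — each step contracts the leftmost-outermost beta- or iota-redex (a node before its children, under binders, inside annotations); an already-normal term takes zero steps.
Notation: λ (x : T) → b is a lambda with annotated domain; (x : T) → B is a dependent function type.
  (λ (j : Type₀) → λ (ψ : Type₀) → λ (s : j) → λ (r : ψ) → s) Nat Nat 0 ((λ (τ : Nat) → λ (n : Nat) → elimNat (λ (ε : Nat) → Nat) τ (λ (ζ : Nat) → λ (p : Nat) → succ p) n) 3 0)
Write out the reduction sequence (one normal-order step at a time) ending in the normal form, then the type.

reduction (normal order):
  (λ (j : Type₀) → λ (ψ : Type₀) → λ (s : j) → λ (r : ψ) → s) Nat Nat 0 ((λ (τ : Nat) → λ (n : Nat) → elimNat (λ (ε : Nat) → Nat) τ (λ (ζ : Nat) → λ (p : Nat) → succ p) n) 3 0)
  ~> (λ (j : Type₀) → λ (ψ : Nat) → λ (s : j) → ψ) Nat 0 ((λ (r : Nat) → λ (τ : Nat) → elimNat (λ (n : Nat) → Nat) r (λ (ε : Nat) → λ (ζ : Nat) → succ ζ) τ) 3 0)
  ~> (λ (j : Nat) → λ (ψ : Nat) → j) 0 ((λ (s : Nat) → λ (r : Nat) → elimNat (λ (τ : Nat) → Nat) s (λ (n : Nat) → λ (ε : Nat) → succ ε) r) 3 0)
  ~> (λ (j : Nat) → 0) ((λ (ψ : Nat) → λ (s : Nat) → elimNat (λ (r : Nat) → Nat) ψ (λ (τ : Nat) → λ (n : Nat) → succ n) s) 3 0)
  ~> 0
type:
  Nat


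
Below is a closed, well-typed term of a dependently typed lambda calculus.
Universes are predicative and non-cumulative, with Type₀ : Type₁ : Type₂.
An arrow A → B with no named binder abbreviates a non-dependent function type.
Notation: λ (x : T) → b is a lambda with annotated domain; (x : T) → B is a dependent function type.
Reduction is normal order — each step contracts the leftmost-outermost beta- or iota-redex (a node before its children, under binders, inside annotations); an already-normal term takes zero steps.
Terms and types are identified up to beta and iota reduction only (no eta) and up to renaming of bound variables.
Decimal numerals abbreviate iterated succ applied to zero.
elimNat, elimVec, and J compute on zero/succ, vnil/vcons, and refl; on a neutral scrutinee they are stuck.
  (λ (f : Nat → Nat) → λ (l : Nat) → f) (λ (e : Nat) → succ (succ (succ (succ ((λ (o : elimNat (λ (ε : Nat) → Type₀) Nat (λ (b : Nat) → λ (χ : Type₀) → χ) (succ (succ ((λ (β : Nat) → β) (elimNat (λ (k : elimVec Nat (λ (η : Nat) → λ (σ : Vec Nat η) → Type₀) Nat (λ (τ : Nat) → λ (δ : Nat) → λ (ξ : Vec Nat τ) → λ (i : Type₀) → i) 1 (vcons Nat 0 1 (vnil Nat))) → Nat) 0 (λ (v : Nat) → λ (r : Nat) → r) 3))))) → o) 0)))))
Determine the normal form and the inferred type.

reduced normal form:
  λ (f : Nat) → λ (l : Nat) → 4
inferred type:
  Nat → Nat → Nat
observation: the leftmost-outermost redex is a beta-redex, and normalization takes 2 steps.


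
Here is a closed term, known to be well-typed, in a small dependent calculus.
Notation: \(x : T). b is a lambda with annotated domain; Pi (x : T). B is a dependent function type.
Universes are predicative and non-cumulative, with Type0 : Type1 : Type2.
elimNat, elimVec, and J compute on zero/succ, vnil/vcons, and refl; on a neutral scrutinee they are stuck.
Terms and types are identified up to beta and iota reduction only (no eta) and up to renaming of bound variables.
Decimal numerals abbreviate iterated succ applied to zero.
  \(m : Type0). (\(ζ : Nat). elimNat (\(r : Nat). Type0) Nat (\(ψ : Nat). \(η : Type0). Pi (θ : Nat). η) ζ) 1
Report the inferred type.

type:
  Pi (m : Type0). Type0


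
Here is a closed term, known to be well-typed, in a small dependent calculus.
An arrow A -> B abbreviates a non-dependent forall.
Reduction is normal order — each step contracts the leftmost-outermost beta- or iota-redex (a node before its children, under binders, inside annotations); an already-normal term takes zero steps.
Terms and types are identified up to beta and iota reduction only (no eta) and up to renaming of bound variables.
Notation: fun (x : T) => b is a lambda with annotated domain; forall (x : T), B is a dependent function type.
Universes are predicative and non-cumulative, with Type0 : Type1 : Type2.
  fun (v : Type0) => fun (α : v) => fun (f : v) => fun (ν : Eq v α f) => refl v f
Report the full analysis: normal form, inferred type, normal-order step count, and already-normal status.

normal form:
  fun (v : Type0) => fun (α : v) => fun (f : v) => fun (ν : Eq v α f) => refl v f
type:
  forall (v : Type0), forall (α : v), forall (f : v), Eq v α f -> Eq v f f
reduction steps (normal order): 0
started in normal form: yes


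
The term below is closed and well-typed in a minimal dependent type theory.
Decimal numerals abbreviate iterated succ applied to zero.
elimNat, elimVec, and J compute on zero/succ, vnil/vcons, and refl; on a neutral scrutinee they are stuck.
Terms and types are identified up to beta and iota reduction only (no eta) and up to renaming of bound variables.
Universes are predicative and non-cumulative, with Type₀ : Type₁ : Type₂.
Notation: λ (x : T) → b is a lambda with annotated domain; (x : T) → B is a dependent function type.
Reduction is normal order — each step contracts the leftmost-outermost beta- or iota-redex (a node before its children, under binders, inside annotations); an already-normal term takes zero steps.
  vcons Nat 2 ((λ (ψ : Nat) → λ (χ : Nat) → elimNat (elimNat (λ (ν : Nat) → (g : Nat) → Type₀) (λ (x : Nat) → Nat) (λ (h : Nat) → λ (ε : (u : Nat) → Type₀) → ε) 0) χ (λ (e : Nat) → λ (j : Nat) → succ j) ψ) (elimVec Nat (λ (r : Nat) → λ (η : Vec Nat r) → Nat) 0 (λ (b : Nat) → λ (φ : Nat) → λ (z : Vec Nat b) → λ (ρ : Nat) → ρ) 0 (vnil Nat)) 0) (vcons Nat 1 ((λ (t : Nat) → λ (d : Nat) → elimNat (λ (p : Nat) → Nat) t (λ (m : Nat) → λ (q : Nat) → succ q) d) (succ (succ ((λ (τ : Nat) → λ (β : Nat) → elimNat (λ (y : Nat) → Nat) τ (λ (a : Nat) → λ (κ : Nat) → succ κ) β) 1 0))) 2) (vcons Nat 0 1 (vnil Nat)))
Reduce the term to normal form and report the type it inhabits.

reduced normal form:
  vcons Nat 2 0 (vcons Nat 1 5 (vcons Nat 0 1 (vnil Nat)))
inferred type:
  Vec Nat 3


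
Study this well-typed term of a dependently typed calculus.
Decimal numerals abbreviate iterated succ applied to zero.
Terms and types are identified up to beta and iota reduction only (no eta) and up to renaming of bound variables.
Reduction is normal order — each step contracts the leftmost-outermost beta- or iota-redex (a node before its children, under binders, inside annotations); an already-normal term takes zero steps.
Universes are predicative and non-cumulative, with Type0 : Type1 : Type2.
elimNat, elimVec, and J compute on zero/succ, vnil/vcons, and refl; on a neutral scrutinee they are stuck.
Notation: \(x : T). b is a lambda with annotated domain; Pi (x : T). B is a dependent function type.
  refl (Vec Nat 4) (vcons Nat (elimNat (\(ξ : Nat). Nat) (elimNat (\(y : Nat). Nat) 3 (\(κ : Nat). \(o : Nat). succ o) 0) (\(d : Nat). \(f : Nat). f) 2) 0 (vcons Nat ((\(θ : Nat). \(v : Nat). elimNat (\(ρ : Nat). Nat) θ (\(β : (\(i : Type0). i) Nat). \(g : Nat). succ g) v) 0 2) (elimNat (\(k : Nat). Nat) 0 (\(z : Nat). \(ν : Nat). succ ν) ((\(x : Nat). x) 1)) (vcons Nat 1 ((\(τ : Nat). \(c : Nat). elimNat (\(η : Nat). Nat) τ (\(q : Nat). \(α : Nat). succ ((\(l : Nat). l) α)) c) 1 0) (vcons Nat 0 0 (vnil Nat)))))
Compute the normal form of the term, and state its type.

normal form:
  refl (Vec Nat 4) (vcons Nat 3 0 (vcons Nat 2 1 (vcons Nat 1 1 (vcons Nat 0 0 (vnil Nat)))))
the term's type:
  Eq (Vec Nat 4) (vcons Nat 3 0 (vcons Nat 2 1 (vcons Nat 1 1 (vcons Nat 0 0 (vnil Nat))))) (vcons Nat 3 0 (vcons Nat 2 1 (vcons Nat 1 1 (vcons Nat 0 0 (vnil Nat)))))


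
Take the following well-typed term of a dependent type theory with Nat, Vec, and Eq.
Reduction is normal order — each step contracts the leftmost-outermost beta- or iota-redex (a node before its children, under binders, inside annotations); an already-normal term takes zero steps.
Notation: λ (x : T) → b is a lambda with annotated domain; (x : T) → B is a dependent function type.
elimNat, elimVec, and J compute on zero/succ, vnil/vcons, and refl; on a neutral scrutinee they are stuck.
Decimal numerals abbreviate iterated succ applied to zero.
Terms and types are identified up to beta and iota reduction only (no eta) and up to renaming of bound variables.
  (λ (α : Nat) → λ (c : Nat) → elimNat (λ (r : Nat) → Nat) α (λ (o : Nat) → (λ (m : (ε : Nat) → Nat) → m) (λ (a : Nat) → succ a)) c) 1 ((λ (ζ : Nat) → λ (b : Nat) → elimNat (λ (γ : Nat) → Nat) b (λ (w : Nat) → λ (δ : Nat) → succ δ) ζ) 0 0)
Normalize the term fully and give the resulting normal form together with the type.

resulting normal form:
  1
inferred type:
  Nat


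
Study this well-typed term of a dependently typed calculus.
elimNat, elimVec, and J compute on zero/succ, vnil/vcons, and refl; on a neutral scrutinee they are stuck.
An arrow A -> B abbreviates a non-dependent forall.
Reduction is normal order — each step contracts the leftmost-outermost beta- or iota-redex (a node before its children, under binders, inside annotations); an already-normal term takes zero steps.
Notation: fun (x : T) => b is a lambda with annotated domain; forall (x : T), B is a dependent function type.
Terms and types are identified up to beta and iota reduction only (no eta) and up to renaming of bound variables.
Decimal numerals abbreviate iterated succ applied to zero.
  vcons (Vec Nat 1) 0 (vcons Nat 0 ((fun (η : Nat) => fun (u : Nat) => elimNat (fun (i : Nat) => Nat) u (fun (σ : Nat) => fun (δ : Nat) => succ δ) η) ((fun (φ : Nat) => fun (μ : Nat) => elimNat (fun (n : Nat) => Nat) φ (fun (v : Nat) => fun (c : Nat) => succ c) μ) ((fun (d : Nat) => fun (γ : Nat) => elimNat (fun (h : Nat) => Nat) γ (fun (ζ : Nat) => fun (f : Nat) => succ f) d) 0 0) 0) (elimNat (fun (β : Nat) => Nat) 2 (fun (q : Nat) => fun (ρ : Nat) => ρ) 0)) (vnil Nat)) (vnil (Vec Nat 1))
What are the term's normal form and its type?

resulting normal form:
  vcons (Vec Nat 1) 0 (vcons Nat 0 2 (vnil Nat)) (vnil (Vec Nat 1))
type:
  Vec (Vec Nat 1) 1


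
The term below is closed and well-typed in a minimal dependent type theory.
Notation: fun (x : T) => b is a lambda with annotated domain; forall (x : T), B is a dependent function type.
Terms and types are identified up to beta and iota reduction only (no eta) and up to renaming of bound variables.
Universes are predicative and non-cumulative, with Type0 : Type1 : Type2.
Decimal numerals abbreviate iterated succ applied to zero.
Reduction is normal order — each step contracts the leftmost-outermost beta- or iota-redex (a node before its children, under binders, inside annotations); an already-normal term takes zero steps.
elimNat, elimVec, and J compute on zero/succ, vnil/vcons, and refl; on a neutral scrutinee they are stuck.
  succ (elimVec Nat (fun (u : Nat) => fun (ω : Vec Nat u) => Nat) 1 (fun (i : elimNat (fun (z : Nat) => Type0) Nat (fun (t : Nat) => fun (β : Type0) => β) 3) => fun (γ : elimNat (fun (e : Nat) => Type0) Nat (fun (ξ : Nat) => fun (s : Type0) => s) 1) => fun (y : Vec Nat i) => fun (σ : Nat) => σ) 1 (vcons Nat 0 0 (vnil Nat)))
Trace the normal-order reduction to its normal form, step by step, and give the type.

normal-order reduction:
  succ (elimVec Nat (fun (u : Nat) => fun (ω : Vec Nat u) => Nat) 1 (fun (i : elimNat (fun (z : Nat) => Type0) Nat (fun (t : Nat) => fun (β : Type0) => β) 3) => fun (γ : elimNat (fun (e : Nat) => Type0) Nat (fun (ξ : Nat) => fun (s : Type0) => s) 1) => fun (y : Vec Nat i) => fun (σ : Nat) => σ) 1 (vcons Nat 0 0 (vnil Nat)))
  ~> succ ((fun (u : elimNat (fun (ω : Nat) => Type0) Nat (fun (i : Nat) => fun (z : Type0) => z) 3) => fun (t : elimNat (fun (β : Nat) => Type0) Nat (fun (γ : Nat) => fun (e : Type0) => e) 1) => fun (ξ : Vec Nat u) => fun (s : Nat) => s) 0 0 (vnil Nat) (elimVec Nat (fun (y : Nat) => fun (σ : Vec Nat y) => Nat) 1 (fun (a : elimNat (fun (τ : Nat) => Type0) Nat (fun (ε : Nat) => fun (x : Type0) => x) 3) => fun (n : elimNat (fun (p : Nat) => Type0) Nat (fun (α : Nat) => fun (c : Type0) => c) 1) => fun (o : Vec Nat a) => fun (ν : Nat) => ν) 0 (vnil Nat)))
  ~> succ ((fun (u : elimNat (fun (ω : Nat) => Type0) Nat (fun (i : Nat) => fun (z : Type0) => z) 1) => fun (t : Vec Nat 0) => fun (β : Nat) => β) 0 (vnil Nat) (elimVec Nat (fun (γ : Nat) => fun (e : Vec Nat γ) => Nat) 1 (fun (ξ : elimNat (fun (s : Nat) => Type0) Nat (fun (y : Nat) => fun (σ : Type0) => σ) 3) => fun (a : elimNat (fun (τ : Nat) => Type0) Nat (fun (ε : Nat) => fun (x : Type0) => x) 1) => fun (n : Vec Nat ξ) => fun (p : Nat) => p) 0 (vnil Nat)))
  ~> succ ((fun (u : Vec Nat 0) => fun (ω : Nat) => ω) (vnil Nat) (elimVec Nat (fun (i : Nat) => fun (z : Vec Nat i) => Nat) 1 (fun (t : elimNat (fun (β : Nat) => Type0) Nat (fun (γ : Nat) => fun (e : Type0) => e) 3) => fun (ξ : elimNat (fun (s : Nat) => Type0) Nat (fun (y : Nat) => fun (σ : Type0) => σ) 1) => fun (a : Vec Nat t) => fun (τ : Nat) => τ) 0 (vnil Nat)))
  ~> succ ((fun (u : Nat) => u) (elimVec Nat (fun (ω : Nat) => fun (i : Vec Nat ω) => Nat) 1 (fun (z : elimNat (fun (t : Nat) => Type0) Nat (fun (β : Nat) => fun (γ : Type0) => γ) 3) => fun (e : elimNat (fun (ξ : Nat) => Type0) Nat (fun (s : Nat) => fun (y : Type0) => y) 1) => fun (σ : Vec Nat z) => fun (a : Nat) => a) 0 (vnil Nat)))
  ~> succ (elimVec Nat (fun (u : Nat) => fun (ω : Vec Nat u) => Nat) 1 (fun (i : elimNat (fun (z : Nat) => Type0) Nat (fun (t : Nat) => fun (β : Type0) => β) 3) => fun (γ : elimNat (fun (e : Nat) => Type0) Nat (fun (ξ : Nat) => fun (s : Type0) => s) 1) => fun (y : Vec Nat i) => fun (σ : Nat) => σ) 0 (vnil Nat))
  ~> 2
type:
  Nat


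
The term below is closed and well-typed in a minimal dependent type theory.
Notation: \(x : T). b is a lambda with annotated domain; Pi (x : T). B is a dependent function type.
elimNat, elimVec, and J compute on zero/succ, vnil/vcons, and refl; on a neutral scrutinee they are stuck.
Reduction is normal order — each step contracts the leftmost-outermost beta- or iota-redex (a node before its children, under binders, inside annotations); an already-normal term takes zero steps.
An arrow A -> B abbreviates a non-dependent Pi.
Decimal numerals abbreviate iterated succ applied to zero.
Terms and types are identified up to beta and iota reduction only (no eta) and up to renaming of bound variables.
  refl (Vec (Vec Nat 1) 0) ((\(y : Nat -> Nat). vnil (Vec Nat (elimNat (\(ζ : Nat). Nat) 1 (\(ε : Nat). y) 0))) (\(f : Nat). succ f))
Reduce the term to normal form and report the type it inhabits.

normal form:
  refl (Vec (Vec Nat 1) 0) (vnil (Vec Nat 1))
the term's type:
  Eq (Vec (Vec Nat 1) 0) (vnil (Vec Nat 1)) (vnil (Vec Nat 1))
observation: reduction starts at a beta-redex, and 2 normal-order steps reach the normal form.


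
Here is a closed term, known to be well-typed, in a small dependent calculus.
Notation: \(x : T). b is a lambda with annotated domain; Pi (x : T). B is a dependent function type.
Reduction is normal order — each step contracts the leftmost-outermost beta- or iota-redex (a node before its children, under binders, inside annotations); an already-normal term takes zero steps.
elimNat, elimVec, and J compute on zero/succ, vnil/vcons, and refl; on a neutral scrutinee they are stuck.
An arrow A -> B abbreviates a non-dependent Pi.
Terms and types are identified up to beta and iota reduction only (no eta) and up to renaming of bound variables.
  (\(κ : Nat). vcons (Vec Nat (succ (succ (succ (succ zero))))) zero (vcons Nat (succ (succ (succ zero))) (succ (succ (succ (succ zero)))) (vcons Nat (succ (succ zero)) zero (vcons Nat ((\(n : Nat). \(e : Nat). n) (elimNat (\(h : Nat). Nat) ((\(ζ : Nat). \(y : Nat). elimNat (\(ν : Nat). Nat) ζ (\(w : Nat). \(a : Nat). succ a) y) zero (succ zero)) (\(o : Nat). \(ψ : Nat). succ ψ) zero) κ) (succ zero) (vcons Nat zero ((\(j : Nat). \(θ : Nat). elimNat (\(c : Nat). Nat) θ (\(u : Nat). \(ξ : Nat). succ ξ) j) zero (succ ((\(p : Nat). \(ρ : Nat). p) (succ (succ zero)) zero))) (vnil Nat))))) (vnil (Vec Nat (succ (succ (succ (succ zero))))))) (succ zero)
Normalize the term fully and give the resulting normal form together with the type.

resulting normal form:
  vcons (Vec Nat (succ (succ (succ (succ zero))))) zero (vcons Nat (succ (succ (succ zero))) (succ (succ (succ (succ zero)))) (vcons Nat (succ (succ zero)) zero (vcons Nat (succ zero) (succ zero) (vcons Nat zero (succ (succ (succ zero))) (vnil Nat))))) (vnil (Vec Nat (succ (succ (succ (succ zero))))))
the term's type:
  Vec (Vec Nat (succ (succ (succ (succ zero))))) (succ zero)
observation: 15 normal-order steps normalize the term, beginning with a beta-redex.


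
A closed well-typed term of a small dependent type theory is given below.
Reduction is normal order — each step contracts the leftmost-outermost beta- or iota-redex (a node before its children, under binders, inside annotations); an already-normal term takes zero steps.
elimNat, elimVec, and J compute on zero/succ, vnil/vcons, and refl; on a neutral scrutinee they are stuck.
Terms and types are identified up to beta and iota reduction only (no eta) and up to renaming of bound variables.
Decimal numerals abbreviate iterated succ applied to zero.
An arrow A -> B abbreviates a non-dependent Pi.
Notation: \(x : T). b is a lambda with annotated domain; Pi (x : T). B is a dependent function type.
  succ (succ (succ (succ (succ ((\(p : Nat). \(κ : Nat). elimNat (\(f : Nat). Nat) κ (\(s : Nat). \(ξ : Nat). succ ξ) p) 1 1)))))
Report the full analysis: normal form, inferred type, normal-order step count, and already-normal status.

resulting normal form:
  7
inferred type:
  Nat
normal-order step count: 6
term was already normal: no
first contracted redex: a beta-redex


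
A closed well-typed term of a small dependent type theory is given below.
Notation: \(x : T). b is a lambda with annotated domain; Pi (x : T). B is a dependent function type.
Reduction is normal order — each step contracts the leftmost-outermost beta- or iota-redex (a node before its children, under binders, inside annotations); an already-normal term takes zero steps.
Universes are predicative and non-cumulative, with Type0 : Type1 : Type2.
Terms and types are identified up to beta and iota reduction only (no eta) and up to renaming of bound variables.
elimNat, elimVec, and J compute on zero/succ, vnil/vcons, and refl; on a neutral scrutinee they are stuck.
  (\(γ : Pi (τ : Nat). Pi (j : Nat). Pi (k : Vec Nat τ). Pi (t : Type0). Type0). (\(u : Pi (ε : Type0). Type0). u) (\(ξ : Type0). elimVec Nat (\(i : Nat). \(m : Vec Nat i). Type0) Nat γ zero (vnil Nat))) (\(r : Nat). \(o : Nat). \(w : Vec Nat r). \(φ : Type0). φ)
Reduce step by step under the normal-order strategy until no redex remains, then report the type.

normal-order reduction sequence:
  (\(γ : Pi (τ : Nat). Pi (j : Nat). Pi (k : Vec Nat τ). Pi (t : Type0). Type0). (\(u : Pi (ε : Type0). Type0). u) (\(ξ : Type0). elimVec Nat (\(i : Nat). \(m : Vec Nat i). Type0) Nat γ zero (vnil Nat))) (\(r : Nat). \(o : Nat). \(w : Vec Nat r). \(φ : Type0). φ)
  ~> (\(γ : Pi (τ : Type0). Type0). γ) (\(j : Type0). elimVec Nat (\(k : Nat). \(t : Vec Nat k). Type0) Nat (\(u : Nat). \(ε : Nat). \(ξ : Vec Nat u). \(i : Type0). i) zero (vnil Nat))
  ~> \(γ : Type0). elimVec Nat (\(τ : Nat). \(j : Vec Nat τ). Type0) Nat (\(k : Nat). \(t : Nat). \(u : Vec Nat k). \(ε : Type0). ε) zero (vnil Nat)
  ~> \(γ : Type0). Nat
inferred type:
  Pi (γ : Type0). Type0


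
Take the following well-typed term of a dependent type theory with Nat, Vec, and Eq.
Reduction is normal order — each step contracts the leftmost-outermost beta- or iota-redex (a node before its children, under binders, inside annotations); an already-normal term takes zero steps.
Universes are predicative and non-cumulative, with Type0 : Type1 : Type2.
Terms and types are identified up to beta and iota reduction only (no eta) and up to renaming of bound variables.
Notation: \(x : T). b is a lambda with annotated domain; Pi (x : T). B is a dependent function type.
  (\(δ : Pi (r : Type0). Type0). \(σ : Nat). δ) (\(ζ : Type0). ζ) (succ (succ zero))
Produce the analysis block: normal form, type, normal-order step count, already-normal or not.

resulting normal form:
  \(δ : Type0). δ
type:
  Pi (δ : Type0). Type0
steps to reach normal form (normal order): 2
started in normal form: no
first redex: a beta-redex


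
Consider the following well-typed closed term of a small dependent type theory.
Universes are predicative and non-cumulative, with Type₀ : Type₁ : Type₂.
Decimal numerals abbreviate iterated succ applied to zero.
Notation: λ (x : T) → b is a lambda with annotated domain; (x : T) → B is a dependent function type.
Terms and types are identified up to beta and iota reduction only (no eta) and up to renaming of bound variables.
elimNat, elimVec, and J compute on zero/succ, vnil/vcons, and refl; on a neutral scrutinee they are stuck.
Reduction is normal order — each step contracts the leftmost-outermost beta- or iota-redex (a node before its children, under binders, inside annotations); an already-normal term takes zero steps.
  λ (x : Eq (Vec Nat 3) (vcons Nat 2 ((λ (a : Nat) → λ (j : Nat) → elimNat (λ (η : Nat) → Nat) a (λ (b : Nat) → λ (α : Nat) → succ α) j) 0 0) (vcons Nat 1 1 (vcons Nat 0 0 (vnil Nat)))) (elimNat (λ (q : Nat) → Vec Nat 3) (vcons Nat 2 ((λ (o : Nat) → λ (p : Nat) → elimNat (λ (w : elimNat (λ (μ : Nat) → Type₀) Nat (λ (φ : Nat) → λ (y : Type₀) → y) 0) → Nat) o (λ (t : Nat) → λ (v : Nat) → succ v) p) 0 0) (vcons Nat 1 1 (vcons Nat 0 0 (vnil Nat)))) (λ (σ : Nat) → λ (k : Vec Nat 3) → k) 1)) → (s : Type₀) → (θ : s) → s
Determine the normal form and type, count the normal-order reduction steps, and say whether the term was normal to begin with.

normal form:
  λ (x : Eq (Vec Nat 3) (vcons Nat 2 0 (vcons Nat 1 1 (vcons Nat 0 0 (vnil Nat)))) (vcons Nat 2 0 (vcons Nat 1 1 (vcons Nat 0 0 (vnil Nat))))) → (a : Type₀) → (j : a) → a
inferred type:
  (x : Eq (Vec Nat 3) (vcons Nat 2 0 (vcons Nat 1 1 (vcons Nat 0 0 (vnil Nat)))) (vcons Nat 2 0 (vcons Nat 1 1 (vcons Nat 0 0 (vnil Nat))))) → Type₁
reduction steps (normal order): 10
term was already normal: no
first contracted redex: a beta-redex
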